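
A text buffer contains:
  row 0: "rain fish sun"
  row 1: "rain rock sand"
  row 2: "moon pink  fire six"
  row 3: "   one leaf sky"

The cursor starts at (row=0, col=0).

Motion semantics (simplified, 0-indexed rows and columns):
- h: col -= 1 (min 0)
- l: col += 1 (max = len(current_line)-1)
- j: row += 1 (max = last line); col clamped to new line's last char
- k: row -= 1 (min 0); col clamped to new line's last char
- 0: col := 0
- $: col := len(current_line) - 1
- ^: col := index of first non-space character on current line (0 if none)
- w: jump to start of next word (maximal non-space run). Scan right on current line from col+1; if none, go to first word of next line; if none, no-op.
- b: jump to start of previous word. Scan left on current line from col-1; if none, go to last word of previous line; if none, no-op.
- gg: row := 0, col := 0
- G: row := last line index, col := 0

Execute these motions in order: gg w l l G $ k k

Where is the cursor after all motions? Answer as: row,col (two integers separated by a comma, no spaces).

After 1 (gg): row=0 col=0 char='r'
After 2 (w): row=0 col=5 char='f'
After 3 (l): row=0 col=6 char='i'
After 4 (l): row=0 col=7 char='s'
After 5 (G): row=3 col=0 char='_'
After 6 ($): row=3 col=14 char='y'
After 7 (k): row=2 col=14 char='e'
After 8 (k): row=1 col=13 char='d'

Answer: 1,13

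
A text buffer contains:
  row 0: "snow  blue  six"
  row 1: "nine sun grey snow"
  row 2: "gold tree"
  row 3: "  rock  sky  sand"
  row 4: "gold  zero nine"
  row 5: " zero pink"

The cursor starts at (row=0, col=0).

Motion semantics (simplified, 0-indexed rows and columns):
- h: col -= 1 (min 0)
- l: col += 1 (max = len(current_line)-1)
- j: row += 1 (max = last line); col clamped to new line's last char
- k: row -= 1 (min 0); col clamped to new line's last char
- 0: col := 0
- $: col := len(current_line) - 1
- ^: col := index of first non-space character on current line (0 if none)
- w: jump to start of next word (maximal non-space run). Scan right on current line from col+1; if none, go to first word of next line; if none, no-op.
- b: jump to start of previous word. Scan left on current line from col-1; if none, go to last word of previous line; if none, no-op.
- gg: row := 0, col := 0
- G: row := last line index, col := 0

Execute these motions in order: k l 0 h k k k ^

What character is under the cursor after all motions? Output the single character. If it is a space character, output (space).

Answer: s

Derivation:
After 1 (k): row=0 col=0 char='s'
After 2 (l): row=0 col=1 char='n'
After 3 (0): row=0 col=0 char='s'
After 4 (h): row=0 col=0 char='s'
After 5 (k): row=0 col=0 char='s'
After 6 (k): row=0 col=0 char='s'
After 7 (k): row=0 col=0 char='s'
After 8 (^): row=0 col=0 char='s'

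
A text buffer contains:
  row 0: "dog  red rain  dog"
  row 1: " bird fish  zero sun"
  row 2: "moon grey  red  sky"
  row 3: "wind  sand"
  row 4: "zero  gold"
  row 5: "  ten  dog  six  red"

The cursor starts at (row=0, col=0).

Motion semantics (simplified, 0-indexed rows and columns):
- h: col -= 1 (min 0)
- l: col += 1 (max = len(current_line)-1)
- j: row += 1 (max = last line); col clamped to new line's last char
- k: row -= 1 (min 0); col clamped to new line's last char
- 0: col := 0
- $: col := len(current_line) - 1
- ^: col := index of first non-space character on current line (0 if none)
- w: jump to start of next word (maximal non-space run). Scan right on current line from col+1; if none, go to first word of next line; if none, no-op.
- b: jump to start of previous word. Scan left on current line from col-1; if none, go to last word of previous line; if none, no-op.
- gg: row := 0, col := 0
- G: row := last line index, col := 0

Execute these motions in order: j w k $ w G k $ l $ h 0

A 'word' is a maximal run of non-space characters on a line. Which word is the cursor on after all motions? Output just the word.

Answer: zero

Derivation:
After 1 (j): row=1 col=0 char='_'
After 2 (w): row=1 col=1 char='b'
After 3 (k): row=0 col=1 char='o'
After 4 ($): row=0 col=17 char='g'
After 5 (w): row=1 col=1 char='b'
After 6 (G): row=5 col=0 char='_'
After 7 (k): row=4 col=0 char='z'
After 8 ($): row=4 col=9 char='d'
After 9 (l): row=4 col=9 char='d'
After 10 ($): row=4 col=9 char='d'
After 11 (h): row=4 col=8 char='l'
After 12 (0): row=4 col=0 char='z'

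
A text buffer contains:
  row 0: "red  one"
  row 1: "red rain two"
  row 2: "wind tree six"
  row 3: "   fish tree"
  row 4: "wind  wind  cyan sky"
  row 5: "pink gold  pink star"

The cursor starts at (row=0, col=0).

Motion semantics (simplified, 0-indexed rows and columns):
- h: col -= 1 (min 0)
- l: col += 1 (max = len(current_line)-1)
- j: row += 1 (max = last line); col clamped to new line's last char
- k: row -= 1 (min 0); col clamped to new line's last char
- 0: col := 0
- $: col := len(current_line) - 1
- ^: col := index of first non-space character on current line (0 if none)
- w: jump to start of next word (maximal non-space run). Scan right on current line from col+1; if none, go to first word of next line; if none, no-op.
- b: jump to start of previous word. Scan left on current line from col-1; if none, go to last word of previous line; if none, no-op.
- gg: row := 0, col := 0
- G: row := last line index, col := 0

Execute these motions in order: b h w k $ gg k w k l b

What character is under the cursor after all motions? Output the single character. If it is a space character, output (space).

After 1 (b): row=0 col=0 char='r'
After 2 (h): row=0 col=0 char='r'
After 3 (w): row=0 col=5 char='o'
After 4 (k): row=0 col=5 char='o'
After 5 ($): row=0 col=7 char='e'
After 6 (gg): row=0 col=0 char='r'
After 7 (k): row=0 col=0 char='r'
After 8 (w): row=0 col=5 char='o'
After 9 (k): row=0 col=5 char='o'
After 10 (l): row=0 col=6 char='n'
After 11 (b): row=0 col=5 char='o'

Answer: o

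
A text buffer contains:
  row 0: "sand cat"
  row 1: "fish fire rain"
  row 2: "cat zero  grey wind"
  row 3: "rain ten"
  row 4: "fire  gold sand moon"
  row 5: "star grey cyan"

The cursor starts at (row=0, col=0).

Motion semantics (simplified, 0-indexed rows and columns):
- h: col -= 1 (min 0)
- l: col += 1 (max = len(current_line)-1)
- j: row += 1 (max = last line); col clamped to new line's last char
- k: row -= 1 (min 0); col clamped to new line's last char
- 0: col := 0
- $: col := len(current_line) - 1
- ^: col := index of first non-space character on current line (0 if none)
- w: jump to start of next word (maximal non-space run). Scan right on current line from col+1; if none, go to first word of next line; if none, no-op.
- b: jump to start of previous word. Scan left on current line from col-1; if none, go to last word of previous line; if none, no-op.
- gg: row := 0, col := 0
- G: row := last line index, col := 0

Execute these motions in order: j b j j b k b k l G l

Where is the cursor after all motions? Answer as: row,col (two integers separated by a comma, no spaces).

After 1 (j): row=1 col=0 char='f'
After 2 (b): row=0 col=5 char='c'
After 3 (j): row=1 col=5 char='f'
After 4 (j): row=2 col=5 char='e'
After 5 (b): row=2 col=4 char='z'
After 6 (k): row=1 col=4 char='_'
After 7 (b): row=1 col=0 char='f'
After 8 (k): row=0 col=0 char='s'
After 9 (l): row=0 col=1 char='a'
After 10 (G): row=5 col=0 char='s'
After 11 (l): row=5 col=1 char='t'

Answer: 5,1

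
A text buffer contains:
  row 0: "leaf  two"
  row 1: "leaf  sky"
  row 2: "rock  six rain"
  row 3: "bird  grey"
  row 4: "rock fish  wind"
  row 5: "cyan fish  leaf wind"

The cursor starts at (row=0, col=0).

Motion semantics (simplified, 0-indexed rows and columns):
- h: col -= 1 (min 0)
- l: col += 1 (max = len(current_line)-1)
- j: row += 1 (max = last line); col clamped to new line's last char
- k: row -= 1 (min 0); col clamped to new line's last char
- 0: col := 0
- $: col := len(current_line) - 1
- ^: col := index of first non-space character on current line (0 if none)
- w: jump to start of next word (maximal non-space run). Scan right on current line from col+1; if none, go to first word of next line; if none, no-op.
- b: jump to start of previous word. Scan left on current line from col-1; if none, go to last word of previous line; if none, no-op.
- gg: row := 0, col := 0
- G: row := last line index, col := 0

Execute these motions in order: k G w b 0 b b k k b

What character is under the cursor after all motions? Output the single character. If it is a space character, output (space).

Answer: r

Derivation:
After 1 (k): row=0 col=0 char='l'
After 2 (G): row=5 col=0 char='c'
After 3 (w): row=5 col=5 char='f'
After 4 (b): row=5 col=0 char='c'
After 5 (0): row=5 col=0 char='c'
After 6 (b): row=4 col=11 char='w'
After 7 (b): row=4 col=5 char='f'
After 8 (k): row=3 col=5 char='_'
After 9 (k): row=2 col=5 char='_'
After 10 (b): row=2 col=0 char='r'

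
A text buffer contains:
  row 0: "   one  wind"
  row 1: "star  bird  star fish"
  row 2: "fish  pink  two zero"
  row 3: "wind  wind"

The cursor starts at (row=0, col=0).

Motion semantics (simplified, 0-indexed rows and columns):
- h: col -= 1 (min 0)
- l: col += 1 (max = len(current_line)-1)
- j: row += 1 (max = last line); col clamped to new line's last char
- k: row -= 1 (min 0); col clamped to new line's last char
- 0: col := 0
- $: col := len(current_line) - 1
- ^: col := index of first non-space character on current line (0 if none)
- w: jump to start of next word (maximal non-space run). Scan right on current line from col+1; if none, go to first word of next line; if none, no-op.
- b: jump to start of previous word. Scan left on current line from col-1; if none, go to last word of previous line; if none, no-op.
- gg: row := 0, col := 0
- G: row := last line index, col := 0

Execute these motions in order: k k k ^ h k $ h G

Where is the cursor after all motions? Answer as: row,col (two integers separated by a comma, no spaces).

Answer: 3,0

Derivation:
After 1 (k): row=0 col=0 char='_'
After 2 (k): row=0 col=0 char='_'
After 3 (k): row=0 col=0 char='_'
After 4 (^): row=0 col=3 char='o'
After 5 (h): row=0 col=2 char='_'
After 6 (k): row=0 col=2 char='_'
After 7 ($): row=0 col=11 char='d'
After 8 (h): row=0 col=10 char='n'
After 9 (G): row=3 col=0 char='w'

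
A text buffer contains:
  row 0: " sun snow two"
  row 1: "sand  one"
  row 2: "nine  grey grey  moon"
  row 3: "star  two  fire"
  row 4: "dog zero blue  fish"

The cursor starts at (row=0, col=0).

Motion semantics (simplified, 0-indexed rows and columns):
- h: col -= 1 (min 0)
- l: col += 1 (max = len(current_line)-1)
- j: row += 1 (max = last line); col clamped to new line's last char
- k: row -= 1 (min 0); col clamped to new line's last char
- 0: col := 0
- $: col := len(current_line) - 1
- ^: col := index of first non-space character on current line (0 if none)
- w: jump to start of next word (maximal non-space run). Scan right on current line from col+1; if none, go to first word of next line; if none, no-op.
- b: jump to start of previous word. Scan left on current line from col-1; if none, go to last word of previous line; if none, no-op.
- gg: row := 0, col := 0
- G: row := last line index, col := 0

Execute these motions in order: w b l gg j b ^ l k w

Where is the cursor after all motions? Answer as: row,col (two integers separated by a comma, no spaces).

After 1 (w): row=0 col=1 char='s'
After 2 (b): row=0 col=1 char='s'
After 3 (l): row=0 col=2 char='u'
After 4 (gg): row=0 col=0 char='_'
After 5 (j): row=1 col=0 char='s'
After 6 (b): row=0 col=10 char='t'
After 7 (^): row=0 col=1 char='s'
After 8 (l): row=0 col=2 char='u'
After 9 (k): row=0 col=2 char='u'
After 10 (w): row=0 col=5 char='s'

Answer: 0,5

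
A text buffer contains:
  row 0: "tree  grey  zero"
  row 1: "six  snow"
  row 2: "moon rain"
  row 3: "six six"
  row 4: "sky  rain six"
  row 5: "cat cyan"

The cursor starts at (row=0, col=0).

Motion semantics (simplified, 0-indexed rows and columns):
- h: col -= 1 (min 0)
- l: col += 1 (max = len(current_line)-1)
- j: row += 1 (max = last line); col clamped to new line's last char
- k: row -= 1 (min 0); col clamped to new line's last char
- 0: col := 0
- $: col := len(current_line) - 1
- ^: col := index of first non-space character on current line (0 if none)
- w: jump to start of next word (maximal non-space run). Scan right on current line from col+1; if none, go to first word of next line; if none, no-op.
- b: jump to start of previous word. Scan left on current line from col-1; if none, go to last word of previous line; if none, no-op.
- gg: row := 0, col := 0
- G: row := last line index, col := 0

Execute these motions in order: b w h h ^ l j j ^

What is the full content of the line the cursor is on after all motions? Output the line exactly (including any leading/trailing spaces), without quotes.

After 1 (b): row=0 col=0 char='t'
After 2 (w): row=0 col=6 char='g'
After 3 (h): row=0 col=5 char='_'
After 4 (h): row=0 col=4 char='_'
After 5 (^): row=0 col=0 char='t'
After 6 (l): row=0 col=1 char='r'
After 7 (j): row=1 col=1 char='i'
After 8 (j): row=2 col=1 char='o'
After 9 (^): row=2 col=0 char='m'

Answer: moon rain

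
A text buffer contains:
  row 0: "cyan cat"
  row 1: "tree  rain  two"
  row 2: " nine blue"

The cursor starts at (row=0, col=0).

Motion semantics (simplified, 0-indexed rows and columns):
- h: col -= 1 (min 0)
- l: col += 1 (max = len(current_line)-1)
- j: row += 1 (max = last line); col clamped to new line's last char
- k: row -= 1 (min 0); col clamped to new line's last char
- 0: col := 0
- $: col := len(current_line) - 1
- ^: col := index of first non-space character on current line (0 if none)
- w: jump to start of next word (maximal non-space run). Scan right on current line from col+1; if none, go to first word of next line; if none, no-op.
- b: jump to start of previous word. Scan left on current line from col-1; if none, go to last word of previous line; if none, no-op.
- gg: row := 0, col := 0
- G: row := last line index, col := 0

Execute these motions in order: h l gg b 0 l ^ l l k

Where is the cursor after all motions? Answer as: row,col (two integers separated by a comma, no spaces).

Answer: 0,2

Derivation:
After 1 (h): row=0 col=0 char='c'
After 2 (l): row=0 col=1 char='y'
After 3 (gg): row=0 col=0 char='c'
After 4 (b): row=0 col=0 char='c'
After 5 (0): row=0 col=0 char='c'
After 6 (l): row=0 col=1 char='y'
After 7 (^): row=0 col=0 char='c'
After 8 (l): row=0 col=1 char='y'
After 9 (l): row=0 col=2 char='a'
After 10 (k): row=0 col=2 char='a'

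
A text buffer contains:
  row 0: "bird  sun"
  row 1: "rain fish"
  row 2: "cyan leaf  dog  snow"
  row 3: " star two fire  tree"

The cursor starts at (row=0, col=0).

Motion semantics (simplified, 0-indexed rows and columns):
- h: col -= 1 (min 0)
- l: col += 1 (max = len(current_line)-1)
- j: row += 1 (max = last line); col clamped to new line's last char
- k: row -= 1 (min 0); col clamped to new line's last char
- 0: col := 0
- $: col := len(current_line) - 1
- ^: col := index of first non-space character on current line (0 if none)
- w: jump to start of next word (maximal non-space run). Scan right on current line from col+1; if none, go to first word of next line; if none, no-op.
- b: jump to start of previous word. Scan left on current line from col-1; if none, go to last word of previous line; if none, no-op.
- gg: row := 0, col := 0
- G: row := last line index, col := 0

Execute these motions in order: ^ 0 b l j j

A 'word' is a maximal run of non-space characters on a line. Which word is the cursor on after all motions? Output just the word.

Answer: cyan

Derivation:
After 1 (^): row=0 col=0 char='b'
After 2 (0): row=0 col=0 char='b'
After 3 (b): row=0 col=0 char='b'
After 4 (l): row=0 col=1 char='i'
After 5 (j): row=1 col=1 char='a'
After 6 (j): row=2 col=1 char='y'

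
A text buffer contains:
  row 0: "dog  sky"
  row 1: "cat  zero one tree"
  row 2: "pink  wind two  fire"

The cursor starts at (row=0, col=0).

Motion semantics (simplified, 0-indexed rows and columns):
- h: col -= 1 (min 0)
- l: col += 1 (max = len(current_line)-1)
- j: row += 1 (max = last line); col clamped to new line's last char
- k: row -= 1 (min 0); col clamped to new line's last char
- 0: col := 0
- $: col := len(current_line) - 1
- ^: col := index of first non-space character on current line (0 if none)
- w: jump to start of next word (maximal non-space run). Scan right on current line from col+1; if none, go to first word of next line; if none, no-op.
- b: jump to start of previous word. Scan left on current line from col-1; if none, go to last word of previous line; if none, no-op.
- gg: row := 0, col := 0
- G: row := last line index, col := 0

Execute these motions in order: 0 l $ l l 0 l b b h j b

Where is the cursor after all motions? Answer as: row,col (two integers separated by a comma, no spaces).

Answer: 0,5

Derivation:
After 1 (0): row=0 col=0 char='d'
After 2 (l): row=0 col=1 char='o'
After 3 ($): row=0 col=7 char='y'
After 4 (l): row=0 col=7 char='y'
After 5 (l): row=0 col=7 char='y'
After 6 (0): row=0 col=0 char='d'
After 7 (l): row=0 col=1 char='o'
After 8 (b): row=0 col=0 char='d'
After 9 (b): row=0 col=0 char='d'
After 10 (h): row=0 col=0 char='d'
After 11 (j): row=1 col=0 char='c'
After 12 (b): row=0 col=5 char='s'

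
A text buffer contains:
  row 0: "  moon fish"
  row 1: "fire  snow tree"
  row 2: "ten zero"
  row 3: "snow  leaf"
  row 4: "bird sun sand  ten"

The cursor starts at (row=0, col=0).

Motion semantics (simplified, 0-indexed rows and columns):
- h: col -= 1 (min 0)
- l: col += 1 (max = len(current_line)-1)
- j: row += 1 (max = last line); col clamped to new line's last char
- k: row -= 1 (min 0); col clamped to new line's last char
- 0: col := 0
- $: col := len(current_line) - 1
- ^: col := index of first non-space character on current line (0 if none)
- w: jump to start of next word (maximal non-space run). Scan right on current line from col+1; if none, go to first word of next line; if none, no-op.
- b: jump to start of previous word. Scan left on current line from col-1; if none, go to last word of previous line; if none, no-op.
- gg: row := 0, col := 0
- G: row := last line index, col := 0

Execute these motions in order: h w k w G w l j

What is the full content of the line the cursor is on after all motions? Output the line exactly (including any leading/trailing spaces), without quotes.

Answer: bird sun sand  ten

Derivation:
After 1 (h): row=0 col=0 char='_'
After 2 (w): row=0 col=2 char='m'
After 3 (k): row=0 col=2 char='m'
After 4 (w): row=0 col=7 char='f'
After 5 (G): row=4 col=0 char='b'
After 6 (w): row=4 col=5 char='s'
After 7 (l): row=4 col=6 char='u'
After 8 (j): row=4 col=6 char='u'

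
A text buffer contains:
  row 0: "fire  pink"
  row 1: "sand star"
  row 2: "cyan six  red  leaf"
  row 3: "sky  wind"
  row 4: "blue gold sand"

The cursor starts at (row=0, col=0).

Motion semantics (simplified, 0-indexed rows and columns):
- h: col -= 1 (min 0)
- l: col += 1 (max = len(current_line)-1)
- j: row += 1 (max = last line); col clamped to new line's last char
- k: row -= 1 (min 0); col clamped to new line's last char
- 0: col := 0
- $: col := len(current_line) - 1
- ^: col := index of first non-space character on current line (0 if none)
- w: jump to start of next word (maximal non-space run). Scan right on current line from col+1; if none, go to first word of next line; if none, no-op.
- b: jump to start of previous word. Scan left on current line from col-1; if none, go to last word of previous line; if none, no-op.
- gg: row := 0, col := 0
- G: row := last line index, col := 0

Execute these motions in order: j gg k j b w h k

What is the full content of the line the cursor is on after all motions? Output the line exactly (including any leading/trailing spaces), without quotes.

After 1 (j): row=1 col=0 char='s'
After 2 (gg): row=0 col=0 char='f'
After 3 (k): row=0 col=0 char='f'
After 4 (j): row=1 col=0 char='s'
After 5 (b): row=0 col=6 char='p'
After 6 (w): row=1 col=0 char='s'
After 7 (h): row=1 col=0 char='s'
After 8 (k): row=0 col=0 char='f'

Answer: fire  pink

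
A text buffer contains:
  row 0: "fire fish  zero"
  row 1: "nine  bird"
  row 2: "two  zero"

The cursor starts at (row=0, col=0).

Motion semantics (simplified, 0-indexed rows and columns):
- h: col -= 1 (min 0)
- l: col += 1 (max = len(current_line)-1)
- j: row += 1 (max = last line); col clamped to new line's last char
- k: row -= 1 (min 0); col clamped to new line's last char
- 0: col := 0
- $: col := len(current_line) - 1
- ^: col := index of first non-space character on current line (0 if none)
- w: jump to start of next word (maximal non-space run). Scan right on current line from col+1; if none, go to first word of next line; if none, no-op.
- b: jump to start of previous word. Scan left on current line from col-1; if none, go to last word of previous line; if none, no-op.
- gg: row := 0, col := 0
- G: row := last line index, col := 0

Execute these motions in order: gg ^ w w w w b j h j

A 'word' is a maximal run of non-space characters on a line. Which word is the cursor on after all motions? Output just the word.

Answer: two

Derivation:
After 1 (gg): row=0 col=0 char='f'
After 2 (^): row=0 col=0 char='f'
After 3 (w): row=0 col=5 char='f'
After 4 (w): row=0 col=11 char='z'
After 5 (w): row=1 col=0 char='n'
After 6 (w): row=1 col=6 char='b'
After 7 (b): row=1 col=0 char='n'
After 8 (j): row=2 col=0 char='t'
After 9 (h): row=2 col=0 char='t'
After 10 (j): row=2 col=0 char='t'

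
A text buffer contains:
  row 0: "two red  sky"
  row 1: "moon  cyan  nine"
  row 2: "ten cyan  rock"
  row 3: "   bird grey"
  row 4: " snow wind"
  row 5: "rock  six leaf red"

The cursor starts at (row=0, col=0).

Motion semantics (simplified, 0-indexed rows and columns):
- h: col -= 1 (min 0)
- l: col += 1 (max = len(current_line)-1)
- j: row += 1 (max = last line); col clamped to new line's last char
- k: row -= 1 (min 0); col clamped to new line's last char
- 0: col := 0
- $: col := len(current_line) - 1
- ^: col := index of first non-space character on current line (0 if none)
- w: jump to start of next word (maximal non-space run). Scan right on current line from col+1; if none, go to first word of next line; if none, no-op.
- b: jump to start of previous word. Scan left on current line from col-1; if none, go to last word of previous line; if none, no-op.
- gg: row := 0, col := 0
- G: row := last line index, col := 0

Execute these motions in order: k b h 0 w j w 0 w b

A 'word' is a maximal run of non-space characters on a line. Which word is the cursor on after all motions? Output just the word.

After 1 (k): row=0 col=0 char='t'
After 2 (b): row=0 col=0 char='t'
After 3 (h): row=0 col=0 char='t'
After 4 (0): row=0 col=0 char='t'
After 5 (w): row=0 col=4 char='r'
After 6 (j): row=1 col=4 char='_'
After 7 (w): row=1 col=6 char='c'
After 8 (0): row=1 col=0 char='m'
After 9 (w): row=1 col=6 char='c'
After 10 (b): row=1 col=0 char='m'

Answer: moon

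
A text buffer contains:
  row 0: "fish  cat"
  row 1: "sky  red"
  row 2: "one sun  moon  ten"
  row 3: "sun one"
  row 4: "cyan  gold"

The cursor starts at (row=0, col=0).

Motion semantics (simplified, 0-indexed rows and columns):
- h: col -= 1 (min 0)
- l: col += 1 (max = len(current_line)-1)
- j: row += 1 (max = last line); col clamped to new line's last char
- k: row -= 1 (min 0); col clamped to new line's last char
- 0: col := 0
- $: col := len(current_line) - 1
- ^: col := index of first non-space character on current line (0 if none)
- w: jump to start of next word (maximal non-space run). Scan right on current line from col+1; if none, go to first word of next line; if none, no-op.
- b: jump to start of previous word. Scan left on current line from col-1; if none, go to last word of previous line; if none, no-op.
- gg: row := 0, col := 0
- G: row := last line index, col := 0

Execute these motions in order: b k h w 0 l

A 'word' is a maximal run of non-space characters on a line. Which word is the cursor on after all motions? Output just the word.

Answer: fish

Derivation:
After 1 (b): row=0 col=0 char='f'
After 2 (k): row=0 col=0 char='f'
After 3 (h): row=0 col=0 char='f'
After 4 (w): row=0 col=6 char='c'
After 5 (0): row=0 col=0 char='f'
After 6 (l): row=0 col=1 char='i'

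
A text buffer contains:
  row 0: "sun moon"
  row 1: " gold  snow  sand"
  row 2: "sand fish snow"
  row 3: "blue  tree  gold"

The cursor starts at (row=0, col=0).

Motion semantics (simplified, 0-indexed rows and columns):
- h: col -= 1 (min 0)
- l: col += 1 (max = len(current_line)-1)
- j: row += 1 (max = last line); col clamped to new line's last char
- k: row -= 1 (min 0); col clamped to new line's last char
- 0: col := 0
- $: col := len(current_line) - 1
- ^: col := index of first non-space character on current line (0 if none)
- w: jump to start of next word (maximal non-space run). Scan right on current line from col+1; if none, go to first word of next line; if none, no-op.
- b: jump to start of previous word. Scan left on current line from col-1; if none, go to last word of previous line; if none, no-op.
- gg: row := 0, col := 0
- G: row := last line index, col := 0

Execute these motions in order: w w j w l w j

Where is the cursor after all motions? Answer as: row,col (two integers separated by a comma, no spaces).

After 1 (w): row=0 col=4 char='m'
After 2 (w): row=1 col=1 char='g'
After 3 (j): row=2 col=1 char='a'
After 4 (w): row=2 col=5 char='f'
After 5 (l): row=2 col=6 char='i'
After 6 (w): row=2 col=10 char='s'
After 7 (j): row=3 col=10 char='_'

Answer: 3,10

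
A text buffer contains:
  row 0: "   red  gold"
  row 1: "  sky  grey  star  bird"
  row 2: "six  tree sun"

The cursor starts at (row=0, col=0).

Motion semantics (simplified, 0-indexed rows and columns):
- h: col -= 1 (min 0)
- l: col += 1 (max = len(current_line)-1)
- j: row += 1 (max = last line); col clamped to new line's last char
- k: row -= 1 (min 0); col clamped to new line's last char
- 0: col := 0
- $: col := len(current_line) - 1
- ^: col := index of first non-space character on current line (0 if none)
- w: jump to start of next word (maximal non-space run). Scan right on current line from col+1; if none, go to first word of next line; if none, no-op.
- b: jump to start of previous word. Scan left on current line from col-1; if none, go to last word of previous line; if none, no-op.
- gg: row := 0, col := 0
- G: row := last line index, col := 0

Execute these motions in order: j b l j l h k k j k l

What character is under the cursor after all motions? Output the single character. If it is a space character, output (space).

After 1 (j): row=1 col=0 char='_'
After 2 (b): row=0 col=8 char='g'
After 3 (l): row=0 col=9 char='o'
After 4 (j): row=1 col=9 char='e'
After 5 (l): row=1 col=10 char='y'
After 6 (h): row=1 col=9 char='e'
After 7 (k): row=0 col=9 char='o'
After 8 (k): row=0 col=9 char='o'
After 9 (j): row=1 col=9 char='e'
After 10 (k): row=0 col=9 char='o'
After 11 (l): row=0 col=10 char='l'

Answer: l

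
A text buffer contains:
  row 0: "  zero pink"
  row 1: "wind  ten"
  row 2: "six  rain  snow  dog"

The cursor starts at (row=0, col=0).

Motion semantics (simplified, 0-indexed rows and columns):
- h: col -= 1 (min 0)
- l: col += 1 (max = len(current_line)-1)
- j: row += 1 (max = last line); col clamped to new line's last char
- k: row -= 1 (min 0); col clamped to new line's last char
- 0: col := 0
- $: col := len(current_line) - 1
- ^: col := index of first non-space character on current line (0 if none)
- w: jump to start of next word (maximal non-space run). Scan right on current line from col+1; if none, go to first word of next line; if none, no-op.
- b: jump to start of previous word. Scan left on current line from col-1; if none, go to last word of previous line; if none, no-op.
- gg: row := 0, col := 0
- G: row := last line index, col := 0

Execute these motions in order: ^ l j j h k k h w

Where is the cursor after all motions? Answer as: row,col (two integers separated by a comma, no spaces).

After 1 (^): row=0 col=2 char='z'
After 2 (l): row=0 col=3 char='e'
After 3 (j): row=1 col=3 char='d'
After 4 (j): row=2 col=3 char='_'
After 5 (h): row=2 col=2 char='x'
After 6 (k): row=1 col=2 char='n'
After 7 (k): row=0 col=2 char='z'
After 8 (h): row=0 col=1 char='_'
After 9 (w): row=0 col=2 char='z'

Answer: 0,2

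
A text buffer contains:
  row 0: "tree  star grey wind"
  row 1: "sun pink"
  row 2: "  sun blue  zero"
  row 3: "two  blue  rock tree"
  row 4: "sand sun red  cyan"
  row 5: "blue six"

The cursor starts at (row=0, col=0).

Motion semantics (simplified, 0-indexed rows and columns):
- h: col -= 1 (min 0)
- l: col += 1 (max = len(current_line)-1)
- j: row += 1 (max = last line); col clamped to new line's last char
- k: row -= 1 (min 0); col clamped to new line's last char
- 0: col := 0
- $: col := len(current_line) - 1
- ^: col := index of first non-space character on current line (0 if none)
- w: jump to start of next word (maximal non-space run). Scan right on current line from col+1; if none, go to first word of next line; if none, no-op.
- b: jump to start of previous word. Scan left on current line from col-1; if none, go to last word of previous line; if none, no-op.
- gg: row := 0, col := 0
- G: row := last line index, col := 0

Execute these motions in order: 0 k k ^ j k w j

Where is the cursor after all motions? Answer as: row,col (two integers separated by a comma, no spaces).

After 1 (0): row=0 col=0 char='t'
After 2 (k): row=0 col=0 char='t'
After 3 (k): row=0 col=0 char='t'
After 4 (^): row=0 col=0 char='t'
After 5 (j): row=1 col=0 char='s'
After 6 (k): row=0 col=0 char='t'
After 7 (w): row=0 col=6 char='s'
After 8 (j): row=1 col=6 char='n'

Answer: 1,6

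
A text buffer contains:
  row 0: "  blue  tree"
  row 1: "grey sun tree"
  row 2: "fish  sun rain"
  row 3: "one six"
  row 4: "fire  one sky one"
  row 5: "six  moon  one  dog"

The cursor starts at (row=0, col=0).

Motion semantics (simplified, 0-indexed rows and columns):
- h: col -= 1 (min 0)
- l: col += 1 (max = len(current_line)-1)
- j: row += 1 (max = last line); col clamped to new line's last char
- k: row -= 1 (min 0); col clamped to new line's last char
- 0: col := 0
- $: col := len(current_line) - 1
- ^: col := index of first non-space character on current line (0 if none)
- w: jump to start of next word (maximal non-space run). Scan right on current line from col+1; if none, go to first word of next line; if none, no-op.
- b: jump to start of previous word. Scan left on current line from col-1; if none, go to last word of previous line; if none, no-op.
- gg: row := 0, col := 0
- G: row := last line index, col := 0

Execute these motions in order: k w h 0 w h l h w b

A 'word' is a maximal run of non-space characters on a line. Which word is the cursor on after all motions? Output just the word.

After 1 (k): row=0 col=0 char='_'
After 2 (w): row=0 col=2 char='b'
After 3 (h): row=0 col=1 char='_'
After 4 (0): row=0 col=0 char='_'
After 5 (w): row=0 col=2 char='b'
After 6 (h): row=0 col=1 char='_'
After 7 (l): row=0 col=2 char='b'
After 8 (h): row=0 col=1 char='_'
After 9 (w): row=0 col=2 char='b'
After 10 (b): row=0 col=2 char='b'

Answer: blue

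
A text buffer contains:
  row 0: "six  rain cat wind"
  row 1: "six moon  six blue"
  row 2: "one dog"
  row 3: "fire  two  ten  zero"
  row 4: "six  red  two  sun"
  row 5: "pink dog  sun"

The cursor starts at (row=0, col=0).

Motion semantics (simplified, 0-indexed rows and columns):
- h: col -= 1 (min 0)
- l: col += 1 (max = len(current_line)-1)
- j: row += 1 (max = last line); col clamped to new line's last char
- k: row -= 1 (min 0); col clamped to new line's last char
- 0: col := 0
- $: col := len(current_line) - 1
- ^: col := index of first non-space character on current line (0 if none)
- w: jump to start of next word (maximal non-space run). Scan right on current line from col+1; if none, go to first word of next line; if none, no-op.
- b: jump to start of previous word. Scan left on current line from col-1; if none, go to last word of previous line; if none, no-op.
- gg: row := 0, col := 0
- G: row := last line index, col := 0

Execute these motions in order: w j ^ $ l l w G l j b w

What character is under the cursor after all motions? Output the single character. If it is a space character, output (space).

After 1 (w): row=0 col=5 char='r'
After 2 (j): row=1 col=5 char='o'
After 3 (^): row=1 col=0 char='s'
After 4 ($): row=1 col=17 char='e'
After 5 (l): row=1 col=17 char='e'
After 6 (l): row=1 col=17 char='e'
After 7 (w): row=2 col=0 char='o'
After 8 (G): row=5 col=0 char='p'
After 9 (l): row=5 col=1 char='i'
After 10 (j): row=5 col=1 char='i'
After 11 (b): row=5 col=0 char='p'
After 12 (w): row=5 col=5 char='d'

Answer: d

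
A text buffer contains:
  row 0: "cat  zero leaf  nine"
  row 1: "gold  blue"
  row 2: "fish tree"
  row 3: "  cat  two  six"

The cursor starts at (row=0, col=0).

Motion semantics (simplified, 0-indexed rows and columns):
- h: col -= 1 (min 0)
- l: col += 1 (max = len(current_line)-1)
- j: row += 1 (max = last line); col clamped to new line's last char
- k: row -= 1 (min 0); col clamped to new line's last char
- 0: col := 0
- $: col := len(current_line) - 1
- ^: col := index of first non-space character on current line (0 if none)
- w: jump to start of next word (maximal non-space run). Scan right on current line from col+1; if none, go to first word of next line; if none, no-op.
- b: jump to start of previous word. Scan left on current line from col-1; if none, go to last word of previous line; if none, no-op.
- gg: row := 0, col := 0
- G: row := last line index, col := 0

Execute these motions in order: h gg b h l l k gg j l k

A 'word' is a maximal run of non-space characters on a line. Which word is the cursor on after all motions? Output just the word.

Answer: cat

Derivation:
After 1 (h): row=0 col=0 char='c'
After 2 (gg): row=0 col=0 char='c'
After 3 (b): row=0 col=0 char='c'
After 4 (h): row=0 col=0 char='c'
After 5 (l): row=0 col=1 char='a'
After 6 (l): row=0 col=2 char='t'
After 7 (k): row=0 col=2 char='t'
After 8 (gg): row=0 col=0 char='c'
After 9 (j): row=1 col=0 char='g'
After 10 (l): row=1 col=1 char='o'
After 11 (k): row=0 col=1 char='a'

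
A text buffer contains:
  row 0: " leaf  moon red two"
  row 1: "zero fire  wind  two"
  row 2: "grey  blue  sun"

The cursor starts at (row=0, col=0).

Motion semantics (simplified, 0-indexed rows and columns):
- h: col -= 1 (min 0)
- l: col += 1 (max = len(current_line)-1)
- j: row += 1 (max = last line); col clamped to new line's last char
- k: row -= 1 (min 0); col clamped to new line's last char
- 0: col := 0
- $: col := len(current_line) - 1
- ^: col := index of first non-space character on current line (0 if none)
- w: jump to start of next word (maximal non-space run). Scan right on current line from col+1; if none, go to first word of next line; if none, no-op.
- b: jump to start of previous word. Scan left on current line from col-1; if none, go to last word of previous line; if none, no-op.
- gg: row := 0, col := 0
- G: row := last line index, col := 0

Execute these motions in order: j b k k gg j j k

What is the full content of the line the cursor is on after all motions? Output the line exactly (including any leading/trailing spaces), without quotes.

Answer: zero fire  wind  two

Derivation:
After 1 (j): row=1 col=0 char='z'
After 2 (b): row=0 col=16 char='t'
After 3 (k): row=0 col=16 char='t'
After 4 (k): row=0 col=16 char='t'
After 5 (gg): row=0 col=0 char='_'
After 6 (j): row=1 col=0 char='z'
After 7 (j): row=2 col=0 char='g'
After 8 (k): row=1 col=0 char='z'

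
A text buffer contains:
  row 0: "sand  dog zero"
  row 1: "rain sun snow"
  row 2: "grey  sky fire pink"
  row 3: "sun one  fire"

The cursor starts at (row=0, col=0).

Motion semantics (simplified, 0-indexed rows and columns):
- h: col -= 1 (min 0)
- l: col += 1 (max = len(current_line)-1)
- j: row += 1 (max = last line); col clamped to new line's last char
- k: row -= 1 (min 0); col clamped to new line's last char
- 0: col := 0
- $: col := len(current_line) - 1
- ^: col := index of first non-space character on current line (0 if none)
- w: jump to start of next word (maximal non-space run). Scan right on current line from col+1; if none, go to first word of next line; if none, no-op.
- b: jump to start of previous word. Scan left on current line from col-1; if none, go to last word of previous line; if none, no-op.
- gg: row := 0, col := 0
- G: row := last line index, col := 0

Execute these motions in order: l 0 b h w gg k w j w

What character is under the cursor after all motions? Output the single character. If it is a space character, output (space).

Answer: s

Derivation:
After 1 (l): row=0 col=1 char='a'
After 2 (0): row=0 col=0 char='s'
After 3 (b): row=0 col=0 char='s'
After 4 (h): row=0 col=0 char='s'
After 5 (w): row=0 col=6 char='d'
After 6 (gg): row=0 col=0 char='s'
After 7 (k): row=0 col=0 char='s'
After 8 (w): row=0 col=6 char='d'
After 9 (j): row=1 col=6 char='u'
After 10 (w): row=1 col=9 char='s'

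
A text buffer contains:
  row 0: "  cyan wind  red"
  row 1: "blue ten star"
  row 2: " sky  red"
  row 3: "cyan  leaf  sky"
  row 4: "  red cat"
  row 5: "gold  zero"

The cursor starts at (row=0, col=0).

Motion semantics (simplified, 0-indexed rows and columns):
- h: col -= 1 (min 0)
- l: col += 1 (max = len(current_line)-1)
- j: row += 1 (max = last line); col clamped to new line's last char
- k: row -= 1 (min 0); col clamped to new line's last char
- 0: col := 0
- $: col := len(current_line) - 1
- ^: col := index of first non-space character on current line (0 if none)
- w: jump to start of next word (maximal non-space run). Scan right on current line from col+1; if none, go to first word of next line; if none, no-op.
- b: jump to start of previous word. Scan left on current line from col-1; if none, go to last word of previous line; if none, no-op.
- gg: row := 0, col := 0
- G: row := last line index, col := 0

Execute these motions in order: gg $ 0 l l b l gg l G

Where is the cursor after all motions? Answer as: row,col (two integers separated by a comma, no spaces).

After 1 (gg): row=0 col=0 char='_'
After 2 ($): row=0 col=15 char='d'
After 3 (0): row=0 col=0 char='_'
After 4 (l): row=0 col=1 char='_'
After 5 (l): row=0 col=2 char='c'
After 6 (b): row=0 col=2 char='c'
After 7 (l): row=0 col=3 char='y'
After 8 (gg): row=0 col=0 char='_'
After 9 (l): row=0 col=1 char='_'
After 10 (G): row=5 col=0 char='g'

Answer: 5,0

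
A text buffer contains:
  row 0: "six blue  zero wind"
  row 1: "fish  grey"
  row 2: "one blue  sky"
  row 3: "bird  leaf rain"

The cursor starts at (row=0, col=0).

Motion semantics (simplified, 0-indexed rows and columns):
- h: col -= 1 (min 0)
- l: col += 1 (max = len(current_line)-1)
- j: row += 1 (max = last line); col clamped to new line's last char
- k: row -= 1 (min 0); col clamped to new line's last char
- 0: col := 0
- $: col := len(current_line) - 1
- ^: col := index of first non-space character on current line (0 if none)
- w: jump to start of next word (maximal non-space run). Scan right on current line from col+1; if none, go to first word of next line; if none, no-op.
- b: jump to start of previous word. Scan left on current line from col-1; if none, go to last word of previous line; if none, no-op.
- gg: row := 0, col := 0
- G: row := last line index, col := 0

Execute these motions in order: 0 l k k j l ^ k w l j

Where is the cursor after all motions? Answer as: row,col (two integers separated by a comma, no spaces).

After 1 (0): row=0 col=0 char='s'
After 2 (l): row=0 col=1 char='i'
After 3 (k): row=0 col=1 char='i'
After 4 (k): row=0 col=1 char='i'
After 5 (j): row=1 col=1 char='i'
After 6 (l): row=1 col=2 char='s'
After 7 (^): row=1 col=0 char='f'
After 8 (k): row=0 col=0 char='s'
After 9 (w): row=0 col=4 char='b'
After 10 (l): row=0 col=5 char='l'
After 11 (j): row=1 col=5 char='_'

Answer: 1,5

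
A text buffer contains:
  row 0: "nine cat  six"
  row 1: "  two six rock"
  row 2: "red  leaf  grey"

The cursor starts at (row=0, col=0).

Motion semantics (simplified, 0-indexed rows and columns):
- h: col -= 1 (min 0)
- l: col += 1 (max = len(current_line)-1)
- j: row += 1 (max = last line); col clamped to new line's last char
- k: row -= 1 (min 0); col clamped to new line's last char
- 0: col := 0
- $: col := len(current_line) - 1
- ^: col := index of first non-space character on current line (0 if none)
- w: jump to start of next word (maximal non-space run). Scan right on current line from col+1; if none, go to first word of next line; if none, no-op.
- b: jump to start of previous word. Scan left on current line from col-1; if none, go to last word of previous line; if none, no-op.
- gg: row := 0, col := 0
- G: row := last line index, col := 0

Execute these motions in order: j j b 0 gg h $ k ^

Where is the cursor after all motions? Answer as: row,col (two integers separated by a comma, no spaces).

After 1 (j): row=1 col=0 char='_'
After 2 (j): row=2 col=0 char='r'
After 3 (b): row=1 col=10 char='r'
After 4 (0): row=1 col=0 char='_'
After 5 (gg): row=0 col=0 char='n'
After 6 (h): row=0 col=0 char='n'
After 7 ($): row=0 col=12 char='x'
After 8 (k): row=0 col=12 char='x'
After 9 (^): row=0 col=0 char='n'

Answer: 0,0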